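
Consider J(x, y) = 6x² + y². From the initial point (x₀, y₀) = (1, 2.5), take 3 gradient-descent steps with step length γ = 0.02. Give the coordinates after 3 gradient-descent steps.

(0.438976, 2.21184)

∇J = (12x, 2y)
Step 1: at (1, 2.5), ∇J = (12, 5) → (1, 2.5) − 0.02·(12, 5) = (0.76, 2.4)
Step 2: at (0.76, 2.4), ∇J = (9.12, 4.8) → (0.76, 2.4) − 0.02·(9.12, 4.8) = (0.5776, 2.304)
Step 3: at (0.5776, 2.304), ∇J = (6.9312, 4.608) → (0.5776, 2.304) − 0.02·(6.9312, 4.608) = (0.438976, 2.21184)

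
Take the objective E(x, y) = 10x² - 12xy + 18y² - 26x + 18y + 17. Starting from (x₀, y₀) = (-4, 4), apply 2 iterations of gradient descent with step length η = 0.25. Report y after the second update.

487

∇E = (20x - 12y - 26, -12x + 36y + 18)
(x₁, y₁) = (-4, 4) − 0.25·(-154, 210) = (34.5, -48.5)
(x₂, y₂) = (34.5, -48.5) − 0.25·(1246, -2142) = (-277, 487)
y = 487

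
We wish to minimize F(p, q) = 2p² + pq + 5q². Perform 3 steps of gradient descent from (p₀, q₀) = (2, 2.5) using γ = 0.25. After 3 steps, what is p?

-1.6328125

∇F = (4p + q, p + 10q)
Step 1: at (2, 2.5), ∇F = (10.5, 27) → (2, 2.5) − 0.25·(10.5, 27) = (-0.625, -4.25)
Step 2: at (-0.625, -4.25), ∇F = (-6.75, -43.125) → (-0.625, -4.25) − 0.25·(-6.75, -43.125) = (1.0625, 6.53125)
Step 3: at (1.0625, 6.53125), ∇F = (10.78125, 66.375) → (1.0625, 6.53125) − 0.25·(10.78125, 66.375) = (-1.6328125, -10.0625)
p = -1.6328125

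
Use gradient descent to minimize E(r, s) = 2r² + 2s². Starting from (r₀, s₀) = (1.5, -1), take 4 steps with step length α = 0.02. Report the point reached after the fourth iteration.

∇E = (4r, 4s)
Step 1: at (1.5, -1), ∇E = (6, -4) → (1.5, -1) − 0.02·(6, -4) = (1.38, -0.92)
Step 2: at (1.38, -0.92), ∇E = (5.52, -3.68) → (1.38, -0.92) − 0.02·(5.52, -3.68) = (1.2696, -0.8464)
Step 3: at (1.2696, -0.8464), ∇E = (5.0784, -3.3856) → (1.2696, -0.8464) − 0.02·(5.0784, -3.3856) = (1.168032, -0.778688)
Step 4: at (1.168032, -0.778688), ∇E = (4.672128, -3.114752) → (1.168032, -0.778688) − 0.02·(4.672128, -3.114752) = (1.07458944, -0.71639296)

(1.07458944, -0.71639296)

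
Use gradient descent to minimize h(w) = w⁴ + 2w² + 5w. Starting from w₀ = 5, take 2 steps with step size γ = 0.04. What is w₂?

h′(w) = 4w³ + 4w + 5
Step 1: h′(5) = 525; w₁ = 5 − 0.04·525 = -16
Step 2: h′(-16) = -16443; w₂ = -16 − 0.04·(-16443) = 641.72

641.72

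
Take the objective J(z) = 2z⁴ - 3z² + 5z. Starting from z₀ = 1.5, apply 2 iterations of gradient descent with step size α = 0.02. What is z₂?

J′(z) = 8z³ - 6z + 5
z₁ = 1.5 − 0.02·23 = 1.04
z₂ = 1.04 − 0.02·7.758912 = 0.88482176

0.88482176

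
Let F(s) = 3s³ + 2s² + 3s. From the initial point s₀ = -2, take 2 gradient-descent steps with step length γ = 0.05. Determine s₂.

-8.661125

F′(s) = 9s² + 4s + 3
Step 1: F′(-2) = 31; s₁ = -2 − 0.05·31 = -3.55
Step 2: F′(-3.55) = 102.2225; s₂ = -3.55 − 0.05·102.2225 = -8.661125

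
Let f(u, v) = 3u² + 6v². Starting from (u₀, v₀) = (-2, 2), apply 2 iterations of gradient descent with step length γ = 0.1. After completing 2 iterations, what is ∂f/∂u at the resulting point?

∇f = (6u, 12v)
(u₁, v₁) = (-2, 2) − 0.1·(-12, 24) = (-0.8, -0.4)
(u₂, v₂) = (-0.8, -0.4) − 0.1·(-4.8, -4.8) = (-0.32, 0.08)
∂f/∂u at (-0.32, 0.08) = -1.92

-1.92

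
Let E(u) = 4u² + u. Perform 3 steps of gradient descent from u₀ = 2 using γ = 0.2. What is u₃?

E′(u) = 8u + 1
u₁ = 2 − 0.2·17 = -1.4
u₂ = -1.4 − 0.2·(-10.2) = 0.64
u₃ = 0.64 − 0.2·6.12 = -0.584

-0.584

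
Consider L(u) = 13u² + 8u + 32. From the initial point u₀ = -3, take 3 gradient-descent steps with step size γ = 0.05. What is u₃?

-0.235

L′(u) = 26u + 8
u₁ = -3 − 0.05·(-70) = 0.5
u₂ = 0.5 − 0.05·21 = -0.55
u₃ = -0.55 − 0.05·(-6.3) = -0.235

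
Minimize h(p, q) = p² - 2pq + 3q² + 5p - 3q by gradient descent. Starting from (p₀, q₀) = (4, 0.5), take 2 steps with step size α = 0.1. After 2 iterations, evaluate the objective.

10.0532

∇h = (2p - 2q + 5, -2p + 6q - 3)
(p₁, q₁) = (4, 0.5) − 0.1·(12, -8) = (2.8, 1.3)
(p₂, q₂) = (2.8, 1.3) − 0.1·(8, -0.8) = (2, 1.38)
h(2, 1.38) = 10.0532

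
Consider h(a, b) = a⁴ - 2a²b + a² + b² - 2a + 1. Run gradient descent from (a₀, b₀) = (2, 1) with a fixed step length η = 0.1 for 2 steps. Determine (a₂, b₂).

(-0.5776, 1.352)

∇h = (4a³ - 4ab + 2a - 2, -2a² + 2b)
Step 1: at (2, 1), ∇h = (26, -6) → (2, 1) − 0.1·(26, -6) = (-0.6, 1.6)
Step 2: at (-0.6, 1.6), ∇h = (-0.224, 2.48) → (-0.6, 1.6) − 0.1·(-0.224, 2.48) = (-0.5776, 1.352)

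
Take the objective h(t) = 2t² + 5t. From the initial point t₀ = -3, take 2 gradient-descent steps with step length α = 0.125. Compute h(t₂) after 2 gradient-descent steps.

h′(t) = 4t + 5
t₁ = -3 − 0.125·(-7) = -2.125
t₂ = -2.125 − 0.125·(-3.5) = -1.6875
h(-1.6875) = -2.7421875

-2.7421875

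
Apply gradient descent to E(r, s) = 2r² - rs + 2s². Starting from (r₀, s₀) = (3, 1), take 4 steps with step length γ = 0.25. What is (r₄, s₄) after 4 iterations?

∇E = (4r - s, -r + 4s)
Step 1: at (3, 1), ∇E = (11, 1) → (3, 1) − 0.25·(11, 1) = (0.25, 0.75)
Step 2: at (0.25, 0.75), ∇E = (0.25, 2.75) → (0.25, 0.75) − 0.25·(0.25, 2.75) = (0.1875, 0.0625)
Step 3: at (0.1875, 0.0625), ∇E = (0.6875, 0.0625) → (0.1875, 0.0625) − 0.25·(0.6875, 0.0625) = (0.015625, 0.046875)
Step 4: at (0.015625, 0.046875), ∇E = (0.015625, 0.171875) → (0.015625, 0.046875) − 0.25·(0.015625, 0.171875) = (0.01171875, 0.00390625)

(0.01171875, 0.00390625)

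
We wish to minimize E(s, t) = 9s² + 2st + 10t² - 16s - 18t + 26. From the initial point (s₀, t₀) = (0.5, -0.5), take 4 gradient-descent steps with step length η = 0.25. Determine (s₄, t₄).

(-192.25, -398.46875)

∇E = (18s + 2t - 16, 2s + 20t - 18)
(s₁, t₁) = (0.5, -0.5) − 0.25·(-8, -27) = (2.5, 6.25)
(s₂, t₂) = (2.5, 6.25) − 0.25·(41.5, 112) = (-7.875, -21.75)
(s₃, t₃) = (-7.875, -21.75) − 0.25·(-201.25, -468.75) = (42.4375, 95.4375)
(s₄, t₄) = (42.4375, 95.4375) − 0.25·(938.75, 1975.625) = (-192.25, -398.46875)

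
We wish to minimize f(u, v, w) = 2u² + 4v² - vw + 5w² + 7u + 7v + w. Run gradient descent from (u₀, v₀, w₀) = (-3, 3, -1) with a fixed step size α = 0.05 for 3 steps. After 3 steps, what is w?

-0.1165

∇f = (4u + 7, 8v - w + 7, -v + 10w + 1)
(u₁, v₁, w₁) = (-3, 3, -1) − 0.05·(-5, 32, -12) = (-2.75, 1.4, -0.4)
(u₂, v₂, w₂) = (-2.75, 1.4, -0.4) − 0.05·(-4, 18.6, -4.4) = (-2.55, 0.47, -0.18)
(u₃, v₃, w₃) = (-2.55, 0.47, -0.18) − 0.05·(-3.2, 10.94, -1.27) = (-2.39, -0.077, -0.1165)
w = -0.1165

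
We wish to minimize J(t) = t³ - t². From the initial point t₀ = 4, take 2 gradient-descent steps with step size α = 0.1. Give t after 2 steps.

0

J′(t) = 3t² - 2t
Step 1: J′(4) = 40; t₁ = 4 − 0.1·40 = 0
Step 2: J′(0) = 0; t₂ = 0 − 0.1·0 = 0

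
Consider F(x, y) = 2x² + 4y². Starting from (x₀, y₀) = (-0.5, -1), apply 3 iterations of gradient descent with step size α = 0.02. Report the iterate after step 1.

(-0.46, -0.84)

∇F = (4x, 8y)
(x₁, y₁) = (-0.5, -1) − 0.02·(-2, -8) = (-0.46, -0.84)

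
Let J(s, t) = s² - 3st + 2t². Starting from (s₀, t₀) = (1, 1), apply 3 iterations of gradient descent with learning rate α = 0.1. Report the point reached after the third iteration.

(1.181, 0.867)

∇J = (2s - 3t, -3s + 4t)
(s₁, t₁) = (1, 1) − 0.1·(-1, 1) = (1.1, 0.9)
(s₂, t₂) = (1.1, 0.9) − 0.1·(-0.5, 0.3) = (1.15, 0.87)
(s₃, t₃) = (1.15, 0.87) − 0.1·(-0.31, 0.03) = (1.181, 0.867)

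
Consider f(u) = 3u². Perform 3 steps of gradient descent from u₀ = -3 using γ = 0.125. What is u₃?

-0.046875

f′(u) = 6u
u₁ = -3 − 0.125·(-18) = -0.75
u₂ = -0.75 − 0.125·(-4.5) = -0.1875
u₃ = -0.1875 − 0.125·(-1.125) = -0.046875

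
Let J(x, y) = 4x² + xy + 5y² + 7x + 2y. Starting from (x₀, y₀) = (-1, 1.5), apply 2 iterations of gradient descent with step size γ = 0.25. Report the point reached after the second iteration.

(0, 3.53125)

∇J = (8x + y + 7, x + 10y + 2)
(x₁, y₁) = (-1, 1.5) − 0.25·(0.5, 16) = (-1.125, -2.5)
(x₂, y₂) = (-1.125, -2.5) − 0.25·(-4.5, -24.125) = (0, 3.53125)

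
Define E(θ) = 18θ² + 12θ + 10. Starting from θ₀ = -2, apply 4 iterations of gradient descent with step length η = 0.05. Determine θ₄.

E′(θ) = 36θ + 12
θ₁ = -2 − 0.05·(-60) = 1
θ₂ = 1 − 0.05·48 = -1.4
θ₃ = -1.4 − 0.05·(-38.4) = 0.52
θ₄ = 0.52 − 0.05·30.72 = -1.016

-1.016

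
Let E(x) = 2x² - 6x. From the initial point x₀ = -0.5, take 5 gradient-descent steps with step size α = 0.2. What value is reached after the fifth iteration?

E′(x) = 4x - 6
x₁ = -0.5 − 0.2·(-8) = 1.1
x₂ = 1.1 − 0.2·(-1.6) = 1.42
x₃ = 1.42 − 0.2·(-0.32) = 1.484
x₄ = 1.484 − 0.2·(-0.064) = 1.4968
x₅ = 1.4968 − 0.2·(-0.0128) = 1.49936

1.49936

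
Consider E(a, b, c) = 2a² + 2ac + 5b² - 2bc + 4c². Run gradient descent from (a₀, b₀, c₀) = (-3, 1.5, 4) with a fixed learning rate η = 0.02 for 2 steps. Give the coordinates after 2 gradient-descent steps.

(-2.828, 1.2296, 3.1448)

∇E = (4a + 2c, 10b - 2c, 2a - 2b + 8c)
Step 1: at (-3, 1.5, 4), ∇E = (-4, 7, 23) → (-3, 1.5, 4) − 0.02·(-4, 7, 23) = (-2.92, 1.36, 3.54)
Step 2: at (-2.92, 1.36, 3.54), ∇E = (-4.6, 6.52, 19.76) → (-2.92, 1.36, 3.54) − 0.02·(-4.6, 6.52, 19.76) = (-2.828, 1.2296, 3.1448)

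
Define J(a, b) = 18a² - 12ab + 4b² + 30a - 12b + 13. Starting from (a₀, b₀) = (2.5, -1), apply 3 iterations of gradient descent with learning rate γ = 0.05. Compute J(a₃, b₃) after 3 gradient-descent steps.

∇J = (36a - 12b + 30, -12a + 8b - 12)
Step 1: at (2.5, -1), ∇J = (132, -50) → (2.5, -1) − 0.05·(132, -50) = (-4.1, 1.5)
Step 2: at (-4.1, 1.5), ∇J = (-135.6, 49.2) → (-4.1, 1.5) − 0.05·(-135.6, 49.2) = (2.68, -0.96)
Step 3: at (2.68, -0.96), ∇J = (138, -51.84) → (2.68, -0.96) − 0.05·(138, -51.84) = (-4.22, 1.632)
J(-4.22, 1.632) = 280.665376

280.665376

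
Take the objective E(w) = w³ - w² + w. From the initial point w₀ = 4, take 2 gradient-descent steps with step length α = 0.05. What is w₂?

1.524625

E′(w) = 3w² - 2w + 1
Step 1: E′(4) = 41; w₁ = 4 − 0.05·41 = 1.95
Step 2: E′(1.95) = 8.5075; w₂ = 1.95 − 0.05·8.5075 = 1.524625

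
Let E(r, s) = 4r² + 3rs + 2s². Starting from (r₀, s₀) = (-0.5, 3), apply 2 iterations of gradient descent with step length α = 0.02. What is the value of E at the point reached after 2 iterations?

∇E = (8r + 3s, 3r + 4s)
Step 1: at (-0.5, 3), ∇E = (5, 10.5) → (-0.5, 3) − 0.02·(5, 10.5) = (-0.6, 2.79)
Step 2: at (-0.6, 2.79), ∇E = (3.57, 9.36) → (-0.6, 2.79) − 0.02·(3.57, 9.36) = (-0.6714, 2.6028)
E(-0.6714, 2.6028) = 10.10968776

10.10968776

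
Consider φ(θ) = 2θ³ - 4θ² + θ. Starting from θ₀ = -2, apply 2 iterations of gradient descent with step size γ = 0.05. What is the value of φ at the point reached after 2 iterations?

-2873.15275936084375

φ′(θ) = 6θ² - 8θ + 1
θ₁ = -2 − 0.05·41 = -4.05
θ₂ = -4.05 − 0.05·131.815 = -10.64075
φ(-10.64075) = -2873.15275936084375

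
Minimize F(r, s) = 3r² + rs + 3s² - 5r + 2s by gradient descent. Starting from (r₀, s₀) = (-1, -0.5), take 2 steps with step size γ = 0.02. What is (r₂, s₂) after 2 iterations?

∇F = (6r + s - 5, r + 6s + 2)
(r₁, s₁) = (-1, -0.5) − 0.02·(-11.5, -2) = (-0.77, -0.46)
(r₂, s₂) = (-0.77, -0.46) − 0.02·(-10.08, -1.53) = (-0.5684, -0.4294)

(-0.5684, -0.4294)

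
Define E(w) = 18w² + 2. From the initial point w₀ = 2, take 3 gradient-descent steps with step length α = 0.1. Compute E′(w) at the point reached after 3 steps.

E′(w) = 36w
w₁ = 2 − 0.1·72 = -5.2
w₂ = -5.2 − 0.1·(-187.2) = 13.52
w₃ = 13.52 − 0.1·486.72 = -35.152
E′(w) at (-35.152) = -1265.472

-1265.472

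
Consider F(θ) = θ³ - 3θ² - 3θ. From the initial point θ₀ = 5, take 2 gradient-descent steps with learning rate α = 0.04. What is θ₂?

2.914112

F′(θ) = 3θ² - 6θ - 3
Step 1: F′(5) = 42; θ₁ = 5 − 0.04·42 = 3.32
Step 2: F′(3.32) = 10.1472; θ₂ = 3.32 − 0.04·10.1472 = 2.914112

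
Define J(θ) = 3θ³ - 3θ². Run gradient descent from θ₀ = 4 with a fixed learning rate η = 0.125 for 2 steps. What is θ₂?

J′(θ) = 9θ² - 6θ
θ₁ = 4 − 0.125·120 = -11
θ₂ = -11 − 0.125·1155 = -155.375

-155.375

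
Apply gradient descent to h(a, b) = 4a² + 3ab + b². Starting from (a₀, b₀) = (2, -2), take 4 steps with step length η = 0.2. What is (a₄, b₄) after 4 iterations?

∇h = (8a + 3b, 3a + 2b)
(a₁, b₁) = (2, -2) − 0.2·(10, 2) = (0, -2.4)
(a₂, b₂) = (0, -2.4) − 0.2·(-7.2, -4.8) = (1.44, -1.44)
(a₃, b₃) = (1.44, -1.44) − 0.2·(7.2, 1.44) = (0, -1.728)
(a₄, b₄) = (0, -1.728) − 0.2·(-5.184, -3.456) = (1.0368, -1.0368)

(1.0368, -1.0368)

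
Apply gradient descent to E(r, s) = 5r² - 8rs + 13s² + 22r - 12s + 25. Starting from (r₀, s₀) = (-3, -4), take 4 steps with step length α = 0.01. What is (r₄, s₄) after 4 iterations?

∇E = (10r - 8s + 22, -8r + 26s - 12)
(r₁, s₁) = (-3, -4) − 0.01·(24, -92) = (-3.24, -3.08)
(r₂, s₂) = (-3.24, -3.08) − 0.01·(14.24, -66.16) = (-3.3824, -2.4184)
(r₃, s₃) = (-3.3824, -2.4184) − 0.01·(7.5232, -47.8192) = (-3.457632, -1.940208)
(r₄, s₄) = (-3.457632, -1.940208) − 0.01·(2.945344, -34.784352) = (-3.48708544, -1.59236448)

(-3.48708544, -1.59236448)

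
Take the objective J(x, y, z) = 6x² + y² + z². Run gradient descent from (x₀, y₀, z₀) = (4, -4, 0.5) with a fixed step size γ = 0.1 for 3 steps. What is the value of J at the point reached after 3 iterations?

∇J = (12x, 2y, 2z)
Step 1: at (4, -4, 0.5), ∇J = (48, -8, 1) → (4, -4, 0.5) − 0.1·(48, -8, 1) = (-0.8, -3.2, 0.4)
Step 2: at (-0.8, -3.2, 0.4), ∇J = (-9.6, -6.4, 0.8) → (-0.8, -3.2, 0.4) − 0.1·(-9.6, -6.4, 0.8) = (0.16, -2.56, 0.32)
Step 3: at (0.16, -2.56, 0.32), ∇J = (1.92, -5.12, 0.64) → (0.16, -2.56, 0.32) − 0.1·(1.92, -5.12, 0.64) = (-0.032, -2.048, 0.256)
J(-0.032, -2.048, 0.256) = 4.265984

4.265984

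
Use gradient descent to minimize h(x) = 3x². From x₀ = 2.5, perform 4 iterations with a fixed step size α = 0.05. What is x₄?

0.60025

h′(x) = 6x
x₁ = 2.5 − 0.05·15 = 1.75
x₂ = 1.75 − 0.05·10.5 = 1.225
x₃ = 1.225 − 0.05·7.35 = 0.8575
x₄ = 0.8575 − 0.05·5.145 = 0.60025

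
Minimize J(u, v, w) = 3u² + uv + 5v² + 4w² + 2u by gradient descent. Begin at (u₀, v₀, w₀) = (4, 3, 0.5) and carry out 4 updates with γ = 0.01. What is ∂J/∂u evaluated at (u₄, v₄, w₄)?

∇J = (6u + v + 2, u + 10v, 8w)
Step 1: at (4, 3, 0.5), ∇J = (29, 34, 4) → (4, 3, 0.5) − 0.01·(29, 34, 4) = (3.71, 2.66, 0.46)
Step 2: at (3.71, 2.66, 0.46), ∇J = (26.92, 30.31, 3.68) → (3.71, 2.66, 0.46) − 0.01·(26.92, 30.31, 3.68) = (3.4408, 2.3569, 0.4232)
Step 3: at (3.4408, 2.3569, 0.4232), ∇J = (25.0017, 27.0098, 3.3856) → (3.4408, 2.3569, 0.4232) − 0.01·(25.0017, 27.0098, 3.3856) = (3.190783, 2.086802, 0.389344)
Step 4: at (3.190783, 2.086802, 0.389344), ∇J = (23.2315, 24.058803, 3.114752) → (3.190783, 2.086802, 0.389344) − 0.01·(23.2315, 24.058803, 3.114752) = (2.958468, 1.84621397, 0.35819648)
∂J/∂u at (2.958468, 1.84621397, 0.35819648) = 21.59702197

21.59702197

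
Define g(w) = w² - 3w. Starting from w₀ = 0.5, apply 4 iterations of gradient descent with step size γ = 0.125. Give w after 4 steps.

1.18359375

g′(w) = 2w - 3
w₁ = 0.5 − 0.125·(-2) = 0.75
w₂ = 0.75 − 0.125·(-1.5) = 0.9375
w₃ = 0.9375 − 0.125·(-1.125) = 1.078125
w₄ = 1.078125 − 0.125·(-0.84375) = 1.18359375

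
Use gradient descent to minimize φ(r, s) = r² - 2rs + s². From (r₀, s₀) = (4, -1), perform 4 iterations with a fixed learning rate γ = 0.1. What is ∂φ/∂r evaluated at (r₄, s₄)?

1.296

∇φ = (2r - 2s, -2r + 2s)
Step 1: at (4, -1), ∇φ = (10, -10) → (4, -1) − 0.1·(10, -10) = (3, 0)
Step 2: at (3, 0), ∇φ = (6, -6) → (3, 0) − 0.1·(6, -6) = (2.4, 0.6)
Step 3: at (2.4, 0.6), ∇φ = (3.6, -3.6) → (2.4, 0.6) − 0.1·(3.6, -3.6) = (2.04, 0.96)
Step 4: at (2.04, 0.96), ∇φ = (2.16, -2.16) → (2.04, 0.96) − 0.1·(2.16, -2.16) = (1.824, 1.176)
∂φ/∂r at (1.824, 1.176) = 1.296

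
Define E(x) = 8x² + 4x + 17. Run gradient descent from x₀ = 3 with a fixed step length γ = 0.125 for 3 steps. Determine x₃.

E′(x) = 16x + 4
x₁ = 3 − 0.125·52 = -3.5
x₂ = -3.5 − 0.125·(-52) = 3
x₃ = 3 − 0.125·52 = -3.5

-3.5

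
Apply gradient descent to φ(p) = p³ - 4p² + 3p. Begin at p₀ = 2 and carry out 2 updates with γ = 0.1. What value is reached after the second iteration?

2.157

φ′(p) = 3p² - 8p + 3
p₁ = 2 − 0.1·(-1) = 2.1
p₂ = 2.1 − 0.1·(-0.57) = 2.157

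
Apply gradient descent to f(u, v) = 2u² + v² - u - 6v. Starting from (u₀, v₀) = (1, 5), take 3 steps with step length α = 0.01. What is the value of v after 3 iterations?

4.882384

∇f = (4u - 1, 2v - 6)
Step 1: at (1, 5), ∇f = (3, 4) → (1, 5) − 0.01·(3, 4) = (0.97, 4.96)
Step 2: at (0.97, 4.96), ∇f = (2.88, 3.92) → (0.97, 4.96) − 0.01·(2.88, 3.92) = (0.9412, 4.9208)
Step 3: at (0.9412, 4.9208), ∇f = (2.7648, 3.8416) → (0.9412, 4.9208) − 0.01·(2.7648, 3.8416) = (0.913552, 4.882384)
v = 4.882384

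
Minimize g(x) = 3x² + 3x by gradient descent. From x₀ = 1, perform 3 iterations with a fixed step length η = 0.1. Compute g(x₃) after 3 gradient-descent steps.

g′(x) = 6x + 3
x₁ = 1 − 0.1·9 = 0.1
x₂ = 0.1 − 0.1·3.6 = -0.26
x₃ = -0.26 − 0.1·1.44 = -0.404
g(-0.404) = -0.722352

-0.722352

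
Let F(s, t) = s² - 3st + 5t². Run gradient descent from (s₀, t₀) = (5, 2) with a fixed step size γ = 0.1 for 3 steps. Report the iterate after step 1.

(4.6, 1.5)

∇F = (2s - 3t, -3s + 10t)
(s₁, t₁) = (5, 2) − 0.1·(4, 5) = (4.6, 1.5)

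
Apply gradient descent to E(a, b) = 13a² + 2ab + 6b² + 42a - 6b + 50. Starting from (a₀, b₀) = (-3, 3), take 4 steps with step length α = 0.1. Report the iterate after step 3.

(2.616, 1.368)

∇E = (26a + 2b + 42, 2a + 12b - 6)
Step 1: at (-3, 3), ∇E = (-30, 24) → (-3, 3) − 0.1·(-30, 24) = (0, 0.6)
Step 2: at (0, 0.6), ∇E = (43.2, 1.2) → (0, 0.6) − 0.1·(43.2, 1.2) = (-4.32, 0.48)
Step 3: at (-4.32, 0.48), ∇E = (-69.36, -8.88) → (-4.32, 0.48) − 0.1·(-69.36, -8.88) = (2.616, 1.368)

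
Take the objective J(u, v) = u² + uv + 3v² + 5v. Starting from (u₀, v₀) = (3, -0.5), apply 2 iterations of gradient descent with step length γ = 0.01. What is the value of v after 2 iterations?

-0.59645

∇J = (2u + v, u + 6v + 5)
Step 1: at (3, -0.5), ∇J = (5.5, 5) → (3, -0.5) − 0.01·(5.5, 5) = (2.945, -0.55)
Step 2: at (2.945, -0.55), ∇J = (5.34, 4.645) → (2.945, -0.55) − 0.01·(5.34, 4.645) = (2.8916, -0.59645)
v = -0.59645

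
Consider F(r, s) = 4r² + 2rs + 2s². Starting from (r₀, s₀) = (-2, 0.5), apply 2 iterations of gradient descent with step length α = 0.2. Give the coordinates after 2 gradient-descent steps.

∇F = (8r + 2s, 2r + 4s)
Step 1: at (-2, 0.5), ∇F = (-15, -2) → (-2, 0.5) − 0.2·(-15, -2) = (1, 0.9)
Step 2: at (1, 0.9), ∇F = (9.8, 5.6) → (1, 0.9) − 0.2·(9.8, 5.6) = (-0.96, -0.22)

(-0.96, -0.22)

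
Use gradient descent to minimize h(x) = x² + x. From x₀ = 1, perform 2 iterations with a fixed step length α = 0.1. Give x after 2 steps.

h′(x) = 2x + 1
x₁ = 1 − 0.1·3 = 0.7
x₂ = 0.7 − 0.1·2.4 = 0.46

0.46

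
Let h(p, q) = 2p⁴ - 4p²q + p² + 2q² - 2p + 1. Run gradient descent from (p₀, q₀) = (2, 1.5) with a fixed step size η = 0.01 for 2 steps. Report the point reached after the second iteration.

(1.45509504, 1.635856)

∇h = (8p³ - 8pq + 2p - 2, -4p² + 4q)
(p₁, q₁) = (2, 1.5) − 0.01·(42, -10) = (1.58, 1.6)
(p₂, q₂) = (1.58, 1.6) − 0.01·(12.490496, -3.5856) = (1.45509504, 1.635856)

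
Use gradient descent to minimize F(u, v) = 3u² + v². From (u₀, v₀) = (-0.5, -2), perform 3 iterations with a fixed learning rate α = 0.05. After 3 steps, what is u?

∇F = (6u, 2v)
(u₁, v₁) = (-0.5, -2) − 0.05·(-3, -4) = (-0.35, -1.8)
(u₂, v₂) = (-0.35, -1.8) − 0.05·(-2.1, -3.6) = (-0.245, -1.62)
(u₃, v₃) = (-0.245, -1.62) − 0.05·(-1.47, -3.24) = (-0.1715, -1.458)
u = -0.1715

-0.1715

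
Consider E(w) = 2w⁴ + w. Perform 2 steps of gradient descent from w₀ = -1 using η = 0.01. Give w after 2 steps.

E′(w) = 8w³ + 1
w₁ = -1 − 0.01·(-7) = -0.93
w₂ = -0.93 − 0.01·(-5.434856) = -0.87565144

-0.87565144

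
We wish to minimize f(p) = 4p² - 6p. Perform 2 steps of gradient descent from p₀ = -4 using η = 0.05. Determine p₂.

f′(p) = 8p - 6
p₁ = -4 − 0.05·(-38) = -2.1
p₂ = -2.1 − 0.05·(-22.8) = -0.96

-0.96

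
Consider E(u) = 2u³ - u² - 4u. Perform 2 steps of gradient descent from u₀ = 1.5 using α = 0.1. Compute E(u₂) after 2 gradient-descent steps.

E′(u) = 6u² - 2u - 4
Step 1: E′(1.5) = 6.5; u₁ = 1.5 − 0.1·6.5 = 0.85
Step 2: E′(0.85) = -1.365; u₂ = 0.85 − 0.1·(-1.365) = 0.9865
E(0.9865) = -2.99909367075

-2.99909367075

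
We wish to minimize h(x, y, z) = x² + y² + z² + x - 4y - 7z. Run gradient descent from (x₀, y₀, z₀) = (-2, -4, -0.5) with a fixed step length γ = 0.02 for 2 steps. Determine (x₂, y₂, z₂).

(-1.8824, -3.5296, -0.1864)

∇h = (2x + 1, 2y - 4, 2z - 7)
(x₁, y₁, z₁) = (-2, -4, -0.5) − 0.02·(-3, -12, -8) = (-1.94, -3.76, -0.34)
(x₂, y₂, z₂) = (-1.94, -3.76, -0.34) − 0.02·(-2.88, -11.52, -7.68) = (-1.8824, -3.5296, -0.1864)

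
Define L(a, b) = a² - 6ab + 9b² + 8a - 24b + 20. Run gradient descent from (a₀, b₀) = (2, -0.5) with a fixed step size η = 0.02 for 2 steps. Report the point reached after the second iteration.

∇L = (2a - 6b + 8, -6a + 18b - 24)
(a₁, b₁) = (2, -0.5) − 0.02·(15, -45) = (1.7, 0.4)
(a₂, b₂) = (1.7, 0.4) − 0.02·(9, -27) = (1.52, 0.94)

(1.52, 0.94)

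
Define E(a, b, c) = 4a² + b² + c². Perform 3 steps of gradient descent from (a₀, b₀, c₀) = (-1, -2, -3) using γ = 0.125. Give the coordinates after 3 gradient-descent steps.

(0, -0.84375, -1.265625)

∇E = (8a, 2b, 2c)
(a₁, b₁, c₁) = (-1, -2, -3) − 0.125·(-8, -4, -6) = (0, -1.5, -2.25)
(a₂, b₂, c₂) = (0, -1.5, -2.25) − 0.125·(0, -3, -4.5) = (0, -1.125, -1.6875)
(a₃, b₃, c₃) = (0, -1.125, -1.6875) − 0.125·(0, -2.25, -3.375) = (0, -0.84375, -1.265625)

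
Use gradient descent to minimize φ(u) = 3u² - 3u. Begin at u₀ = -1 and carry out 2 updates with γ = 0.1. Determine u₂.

φ′(u) = 6u - 3
u₁ = -1 − 0.1·(-9) = -0.1
u₂ = -0.1 − 0.1·(-3.6) = 0.26

0.26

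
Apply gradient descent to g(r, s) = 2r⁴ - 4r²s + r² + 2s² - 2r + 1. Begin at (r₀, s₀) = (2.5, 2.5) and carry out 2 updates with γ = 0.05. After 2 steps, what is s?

2.992

∇g = (8r³ - 8rs + 2r - 2, -4r² + 4s)
(r₁, s₁) = (2.5, 2.5) − 0.05·(78, -15) = (-1.4, 3.25)
(r₂, s₂) = (-1.4, 3.25) − 0.05·(9.648, 5.16) = (-1.8824, 2.992)
s = 2.992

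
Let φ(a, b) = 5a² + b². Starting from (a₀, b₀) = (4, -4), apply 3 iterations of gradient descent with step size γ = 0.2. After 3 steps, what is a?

-4

∇φ = (10a, 2b)
Step 1: at (4, -4), ∇φ = (40, -8) → (4, -4) − 0.2·(40, -8) = (-4, -2.4)
Step 2: at (-4, -2.4), ∇φ = (-40, -4.8) → (-4, -2.4) − 0.2·(-40, -4.8) = (4, -1.44)
Step 3: at (4, -1.44), ∇φ = (40, -2.88) → (4, -1.44) − 0.2·(40, -2.88) = (-4, -0.864)
a = -4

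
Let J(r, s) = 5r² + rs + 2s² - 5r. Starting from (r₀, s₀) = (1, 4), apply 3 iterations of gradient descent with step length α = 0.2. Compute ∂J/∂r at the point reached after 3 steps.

-12.64

∇J = (10r + s - 5, r + 4s)
Step 1: at (1, 4), ∇J = (9, 17) → (1, 4) − 0.2·(9, 17) = (-0.8, 0.6)
Step 2: at (-0.8, 0.6), ∇J = (-12.4, 1.6) → (-0.8, 0.6) − 0.2·(-12.4, 1.6) = (1.68, 0.28)
Step 3: at (1.68, 0.28), ∇J = (12.08, 2.8) → (1.68, 0.28) − 0.2·(12.08, 2.8) = (-0.736, -0.28)
∂J/∂r at (-0.736, -0.28) = -12.64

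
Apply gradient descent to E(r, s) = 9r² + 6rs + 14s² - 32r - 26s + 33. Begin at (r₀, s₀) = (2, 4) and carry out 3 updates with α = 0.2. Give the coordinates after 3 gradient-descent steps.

(-180.784, -410.064)

∇E = (18r + 6s - 32, 6r + 28s - 26)
(r₁, s₁) = (2, 4) − 0.2·(28, 98) = (-3.6, -15.6)
(r₂, s₂) = (-3.6, -15.6) − 0.2·(-190.4, -484.4) = (34.48, 81.28)
(r₃, s₃) = (34.48, 81.28) − 0.2·(1076.32, 2456.72) = (-180.784, -410.064)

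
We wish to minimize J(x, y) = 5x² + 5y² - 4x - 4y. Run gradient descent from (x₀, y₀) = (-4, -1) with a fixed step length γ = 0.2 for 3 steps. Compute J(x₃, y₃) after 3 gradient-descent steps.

105

∇J = (10x - 4, 10y - 4)
Step 1: at (-4, -1), ∇J = (-44, -14) → (-4, -1) − 0.2·(-44, -14) = (4.8, 1.8)
Step 2: at (4.8, 1.8), ∇J = (44, 14) → (4.8, 1.8) − 0.2·(44, 14) = (-4, -1)
Step 3: at (-4, -1), ∇J = (-44, -14) → (-4, -1) − 0.2·(-44, -14) = (4.8, 1.8)
J(4.8, 1.8) = 105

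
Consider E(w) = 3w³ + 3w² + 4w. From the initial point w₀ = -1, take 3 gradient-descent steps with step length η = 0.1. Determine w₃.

-14.0671849

E′(w) = 9w² + 6w + 4
Step 1: E′(-1) = 7; w₁ = -1 − 0.1·7 = -1.7
Step 2: E′(-1.7) = 19.81; w₂ = -1.7 − 0.1·19.81 = -3.681
Step 3: E′(-3.681) = 103.861849; w₃ = -3.681 − 0.1·103.861849 = -14.0671849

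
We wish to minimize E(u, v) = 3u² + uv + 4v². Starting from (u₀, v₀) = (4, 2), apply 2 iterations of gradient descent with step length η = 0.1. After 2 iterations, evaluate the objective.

0.9408

∇E = (6u + v, u + 8v)
(u₁, v₁) = (4, 2) − 0.1·(26, 20) = (1.4, 0)
(u₂, v₂) = (1.4, 0) − 0.1·(8.4, 1.4) = (0.56, -0.14)
E(0.56, -0.14) = 0.9408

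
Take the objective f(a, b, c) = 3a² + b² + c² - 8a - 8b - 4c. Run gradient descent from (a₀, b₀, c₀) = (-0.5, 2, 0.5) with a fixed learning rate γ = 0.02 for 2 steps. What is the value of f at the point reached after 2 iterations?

-13.97798912

∇f = (6a - 8, 2b - 8, 2c - 4)
(a₁, b₁, c₁) = (-0.5, 2, 0.5) − 0.02·(-11, -4, -3) = (-0.28, 2.08, 0.56)
(a₂, b₂, c₂) = (-0.28, 2.08, 0.56) − 0.02·(-9.68, -3.84, -2.88) = (-0.0864, 2.1568, 0.6176)
f(-0.0864, 2.1568, 0.6176) = -13.97798912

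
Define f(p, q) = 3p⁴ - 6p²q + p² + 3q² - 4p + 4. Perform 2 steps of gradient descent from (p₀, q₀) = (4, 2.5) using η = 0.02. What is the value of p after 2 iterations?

159.76603136

∇f = (12p³ - 12pq + 2p - 4, -6p² + 6q)
Step 1: at (4, 2.5), ∇f = (652, -81) → (4, 2.5) − 0.02·(652, -81) = (-9.04, 4.12)
Step 2: at (-9.04, 4.12), ∇f = (-8440.301568, -465.6096) → (-9.04, 4.12) − 0.02·(-8440.301568, -465.6096) = (159.76603136, 13.432192)
p = 159.76603136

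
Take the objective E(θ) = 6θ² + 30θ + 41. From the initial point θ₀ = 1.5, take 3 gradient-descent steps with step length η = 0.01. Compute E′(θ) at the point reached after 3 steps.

32.710656

E′(θ) = 12θ + 30
Step 1: E′(1.5) = 48; θ₁ = 1.5 − 0.01·48 = 1.02
Step 2: E′(1.02) = 42.24; θ₂ = 1.02 − 0.01·42.24 = 0.5976
Step 3: E′(0.5976) = 37.1712; θ₃ = 0.5976 − 0.01·37.1712 = 0.225888
E′(θ) at (0.225888) = 32.710656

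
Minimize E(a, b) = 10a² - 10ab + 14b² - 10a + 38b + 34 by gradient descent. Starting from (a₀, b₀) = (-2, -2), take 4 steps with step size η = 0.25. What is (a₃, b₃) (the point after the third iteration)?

∇E = (20a - 10b - 10, -10a + 28b + 38)
Step 1: at (-2, -2), ∇E = (-30, 2) → (-2, -2) − 0.25·(-30, 2) = (5.5, -2.5)
Step 2: at (5.5, -2.5), ∇E = (125, -87) → (5.5, -2.5) − 0.25·(125, -87) = (-25.75, 19.25)
Step 3: at (-25.75, 19.25), ∇E = (-717.5, 834.5) → (-25.75, 19.25) − 0.25·(-717.5, 834.5) = (153.625, -189.375)

(153.625, -189.375)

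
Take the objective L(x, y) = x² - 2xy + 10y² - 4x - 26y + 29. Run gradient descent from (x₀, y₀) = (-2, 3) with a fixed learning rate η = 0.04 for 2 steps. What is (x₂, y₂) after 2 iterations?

∇L = (2x - 2y - 4, -2x + 20y - 26)
Step 1: at (-2, 3), ∇L = (-14, 38) → (-2, 3) − 0.04·(-14, 38) = (-1.44, 1.48)
Step 2: at (-1.44, 1.48), ∇L = (-9.84, 6.48) → (-1.44, 1.48) − 0.04·(-9.84, 6.48) = (-1.0464, 1.2208)

(-1.0464, 1.2208)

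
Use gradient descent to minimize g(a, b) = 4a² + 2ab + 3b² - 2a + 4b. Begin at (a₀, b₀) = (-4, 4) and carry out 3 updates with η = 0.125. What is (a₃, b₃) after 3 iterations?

∇g = (8a + 2b - 2, 2a + 6b + 4)
(a₁, b₁) = (-4, 4) − 0.125·(-26, 20) = (-0.75, 1.5)
(a₂, b₂) = (-0.75, 1.5) − 0.125·(-5, 11.5) = (-0.125, 0.0625)
(a₃, b₃) = (-0.125, 0.0625) − 0.125·(-2.875, 4.125) = (0.234375, -0.453125)

(0.234375, -0.453125)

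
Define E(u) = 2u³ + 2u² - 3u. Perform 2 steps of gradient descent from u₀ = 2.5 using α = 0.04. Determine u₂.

0.600384

E′(u) = 6u² + 4u - 3
u₁ = 2.5 − 0.04·44.5 = 0.72
u₂ = 0.72 − 0.04·2.9904 = 0.600384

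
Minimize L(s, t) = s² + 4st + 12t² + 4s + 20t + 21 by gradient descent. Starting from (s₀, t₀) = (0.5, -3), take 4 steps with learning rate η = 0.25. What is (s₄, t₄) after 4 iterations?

∇L = (2s + 4t + 4, 4s + 24t + 20)
(s₁, t₁) = (0.5, -3) − 0.25·(-7, -50) = (2.25, 9.5)
(s₂, t₂) = (2.25, 9.5) − 0.25·(46.5, 257) = (-9.375, -54.75)
(s₃, t₃) = (-9.375, -54.75) − 0.25·(-233.75, -1331.5) = (49.0625, 278.125)
(s₄, t₄) = (49.0625, 278.125) − 0.25·(1214.625, 6891.25) = (-254.59375, -1444.6875)

(-254.59375, -1444.6875)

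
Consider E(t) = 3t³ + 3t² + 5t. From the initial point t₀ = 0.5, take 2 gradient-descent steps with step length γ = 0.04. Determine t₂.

-0.134516

E′(t) = 9t² + 6t + 5
t₁ = 0.5 − 0.04·10.25 = 0.09
t₂ = 0.09 − 0.04·5.6129 = -0.134516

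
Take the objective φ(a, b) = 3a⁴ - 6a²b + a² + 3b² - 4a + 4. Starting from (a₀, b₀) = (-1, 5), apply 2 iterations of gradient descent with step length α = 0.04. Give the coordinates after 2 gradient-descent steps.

(1.73678336, 4.794176)

∇φ = (12a³ - 12ab + 2a - 4, -6a² + 6b)
(a₁, b₁) = (-1, 5) − 0.04·(42, 24) = (-2.68, 4.04)
(a₂, b₂) = (-2.68, 4.04) − 0.04·(-110.419584, -18.8544) = (1.73678336, 4.794176)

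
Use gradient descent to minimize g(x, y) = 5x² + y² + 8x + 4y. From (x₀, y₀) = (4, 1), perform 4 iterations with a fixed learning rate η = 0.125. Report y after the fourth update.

-1.05078125

∇g = (10x + 8, 2y + 4)
Step 1: at (4, 1), ∇g = (48, 6) → (4, 1) − 0.125·(48, 6) = (-2, 0.25)
Step 2: at (-2, 0.25), ∇g = (-12, 4.5) → (-2, 0.25) − 0.125·(-12, 4.5) = (-0.5, -0.3125)
Step 3: at (-0.5, -0.3125), ∇g = (3, 3.375) → (-0.5, -0.3125) − 0.125·(3, 3.375) = (-0.875, -0.734375)
Step 4: at (-0.875, -0.734375), ∇g = (-0.75, 2.53125) → (-0.875, -0.734375) − 0.125·(-0.75, 2.53125) = (-0.78125, -1.05078125)
y = -1.05078125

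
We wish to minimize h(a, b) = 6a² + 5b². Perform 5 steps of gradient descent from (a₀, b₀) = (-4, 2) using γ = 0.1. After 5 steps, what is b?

0

∇h = (12a, 10b)
(a₁, b₁) = (-4, 2) − 0.1·(-48, 20) = (0.8, 0)
(a₂, b₂) = (0.8, 0) − 0.1·(9.6, 0) = (-0.16, 0)
(a₃, b₃) = (-0.16, 0) − 0.1·(-1.92, 0) = (0.032, 0)
(a₄, b₄) = (0.032, 0) − 0.1·(0.384, 0) = (-0.0064, 0)
(a₅, b₅) = (-0.0064, 0) − 0.1·(-0.0768, 0) = (0.00128, 0)
b = 0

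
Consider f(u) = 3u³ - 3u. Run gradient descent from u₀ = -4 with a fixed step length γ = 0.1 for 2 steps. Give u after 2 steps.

f′(u) = 9u² - 3
u₁ = -4 − 0.1·141 = -18.1
u₂ = -18.1 − 0.1·2945.49 = -312.649

-312.649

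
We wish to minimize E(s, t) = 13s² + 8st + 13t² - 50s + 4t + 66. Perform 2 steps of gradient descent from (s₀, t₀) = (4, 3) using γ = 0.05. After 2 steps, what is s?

∇E = (26s + 8t - 50, 8s + 26t + 4)
Step 1: at (4, 3), ∇E = (78, 114) → (4, 3) − 0.05·(78, 114) = (0.1, -2.7)
Step 2: at (0.1, -2.7), ∇E = (-69, -65.4) → (0.1, -2.7) − 0.05·(-69, -65.4) = (3.55, 0.57)
s = 3.55

3.55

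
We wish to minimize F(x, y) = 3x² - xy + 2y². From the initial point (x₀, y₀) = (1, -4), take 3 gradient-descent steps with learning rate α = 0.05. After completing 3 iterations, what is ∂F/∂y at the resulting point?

∇F = (6x - y, -x + 4y)
Step 1: at (1, -4), ∇F = (10, -17) → (1, -4) − 0.05·(10, -17) = (0.5, -3.15)
Step 2: at (0.5, -3.15), ∇F = (6.15, -13.1) → (0.5, -3.15) − 0.05·(6.15, -13.1) = (0.1925, -2.495)
Step 3: at (0.1925, -2.495), ∇F = (3.65, -10.1725) → (0.1925, -2.495) − 0.05·(3.65, -10.1725) = (0.01, -1.986375)
∂F/∂y at (0.01, -1.986375) = -7.9555

-7.9555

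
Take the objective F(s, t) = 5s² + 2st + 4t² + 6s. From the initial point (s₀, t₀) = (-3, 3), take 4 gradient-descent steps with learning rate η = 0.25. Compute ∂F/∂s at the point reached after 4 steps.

-56.25

∇F = (10s + 2t + 6, 2s + 8t)
Step 1: at (-3, 3), ∇F = (-18, 18) → (-3, 3) − 0.25·(-18, 18) = (1.5, -1.5)
Step 2: at (1.5, -1.5), ∇F = (18, -9) → (1.5, -1.5) − 0.25·(18, -9) = (-3, 0.75)
Step 3: at (-3, 0.75), ∇F = (-22.5, 0) → (-3, 0.75) − 0.25·(-22.5, 0) = (2.625, 0.75)
Step 4: at (2.625, 0.75), ∇F = (33.75, 11.25) → (2.625, 0.75) − 0.25·(33.75, 11.25) = (-5.8125, -2.0625)
∂F/∂s at (-5.8125, -2.0625) = -56.25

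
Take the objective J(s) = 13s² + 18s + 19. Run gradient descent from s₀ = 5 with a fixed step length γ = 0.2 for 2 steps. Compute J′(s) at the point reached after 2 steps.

2610.72

J′(s) = 26s + 18
Step 1: J′(5) = 148; s₁ = 5 − 0.2·148 = -24.6
Step 2: J′(-24.6) = -621.6; s₂ = -24.6 − 0.2·(-621.6) = 99.72
J′(s) at (99.72) = 2610.72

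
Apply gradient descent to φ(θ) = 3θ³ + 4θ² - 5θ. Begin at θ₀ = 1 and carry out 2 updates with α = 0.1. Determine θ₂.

φ′(θ) = 9θ² + 8θ - 5
Step 1: φ′(1) = 12; θ₁ = 1 − 0.1·12 = -0.2
Step 2: φ′(-0.2) = -6.24; θ₂ = -0.2 − 0.1·(-6.24) = 0.424

0.424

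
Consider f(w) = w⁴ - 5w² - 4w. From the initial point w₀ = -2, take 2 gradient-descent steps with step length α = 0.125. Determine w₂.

0.5

f′(w) = 4w³ - 10w - 4
Step 1: f′(-2) = -16; w₁ = -2 − 0.125·(-16) = 0
Step 2: f′(0) = -4; w₂ = 0 − 0.125·(-4) = 0.5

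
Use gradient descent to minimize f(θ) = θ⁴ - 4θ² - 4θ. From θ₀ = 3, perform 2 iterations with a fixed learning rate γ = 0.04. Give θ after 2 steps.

-0.10272

f′(θ) = 4θ³ - 8θ - 4
θ₁ = 3 − 0.04·80 = -0.2
θ₂ = -0.2 − 0.04·(-2.432) = -0.10272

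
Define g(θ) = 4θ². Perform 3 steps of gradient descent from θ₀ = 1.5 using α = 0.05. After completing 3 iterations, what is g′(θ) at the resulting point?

g′(θ) = 8θ
Step 1: g′(1.5) = 12; θ₁ = 1.5 − 0.05·12 = 0.9
Step 2: g′(0.9) = 7.2; θ₂ = 0.9 − 0.05·7.2 = 0.54
Step 3: g′(0.54) = 4.32; θ₃ = 0.54 − 0.05·4.32 = 0.324
g′(θ) at (0.324) = 2.592

2.592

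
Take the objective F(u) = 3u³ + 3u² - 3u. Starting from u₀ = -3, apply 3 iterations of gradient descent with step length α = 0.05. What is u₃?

F′(u) = 9u² + 6u - 3
Step 1: F′(-3) = 60; u₁ = -3 − 0.05·60 = -6
Step 2: F′(-6) = 285; u₂ = -6 − 0.05·285 = -20.25
Step 3: F′(-20.25) = 3566.0625; u₃ = -20.25 − 0.05·3566.0625 = -198.553125

-198.553125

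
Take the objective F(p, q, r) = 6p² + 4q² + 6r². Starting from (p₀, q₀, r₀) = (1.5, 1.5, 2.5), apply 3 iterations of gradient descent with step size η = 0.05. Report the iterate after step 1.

(0.6, 0.9, 1)

∇F = (12p, 8q, 12r)
(p₁, q₁, r₁) = (1.5, 1.5, 2.5) − 0.05·(18, 12, 30) = (0.6, 0.9, 1)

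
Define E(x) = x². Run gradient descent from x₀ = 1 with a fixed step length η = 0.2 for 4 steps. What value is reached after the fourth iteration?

0.1296

E′(x) = 2x
Step 1: E′(1) = 2; x₁ = 1 − 0.2·2 = 0.6
Step 2: E′(0.6) = 1.2; x₂ = 0.6 − 0.2·1.2 = 0.36
Step 3: E′(0.36) = 0.72; x₃ = 0.36 − 0.2·0.72 = 0.216
Step 4: E′(0.216) = 0.432; x₄ = 0.216 − 0.2·0.432 = 0.1296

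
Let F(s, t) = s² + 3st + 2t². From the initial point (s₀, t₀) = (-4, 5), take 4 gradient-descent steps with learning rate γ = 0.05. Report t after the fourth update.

∇F = (2s + 3t, 3s + 4t)
(s₁, t₁) = (-4, 5) − 0.05·(7, 8) = (-4.35, 4.6)
(s₂, t₂) = (-4.35, 4.6) − 0.05·(5.1, 5.35) = (-4.605, 4.3325)
(s₃, t₃) = (-4.605, 4.3325) − 0.05·(3.7875, 3.515) = (-4.794375, 4.15675)
(s₄, t₄) = (-4.794375, 4.15675) − 0.05·(2.8815, 2.243875) = (-4.93845, 4.04455625)
t = 4.04455625

4.04455625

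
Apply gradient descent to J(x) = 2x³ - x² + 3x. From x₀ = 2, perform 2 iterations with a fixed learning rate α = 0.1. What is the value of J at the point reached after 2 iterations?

-3.379784688

J′(x) = 6x² - 2x + 3
x₁ = 2 − 0.1·23 = -0.3
x₂ = -0.3 − 0.1·4.14 = -0.714
J(-0.714) = -3.379784688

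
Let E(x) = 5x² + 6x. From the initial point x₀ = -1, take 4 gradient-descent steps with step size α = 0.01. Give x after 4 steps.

E′(x) = 10x + 6
Step 1: E′(-1) = -4; x₁ = -1 − 0.01·(-4) = -0.96
Step 2: E′(-0.96) = -3.6; x₂ = -0.96 − 0.01·(-3.6) = -0.924
Step 3: E′(-0.924) = -3.24; x₃ = -0.924 − 0.01·(-3.24) = -0.8916
Step 4: E′(-0.8916) = -2.916; x₄ = -0.8916 − 0.01·(-2.916) = -0.86244

-0.86244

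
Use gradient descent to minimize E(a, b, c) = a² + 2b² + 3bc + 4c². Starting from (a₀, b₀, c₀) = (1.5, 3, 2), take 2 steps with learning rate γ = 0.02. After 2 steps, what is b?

∇E = (2a, 4b + 3c, 3b + 8c)
(a₁, b₁, c₁) = (1.5, 3, 2) − 0.02·(3, 18, 25) = (1.44, 2.64, 1.5)
(a₂, b₂, c₂) = (1.44, 2.64, 1.5) − 0.02·(2.88, 15.06, 19.92) = (1.3824, 2.3388, 1.1016)
b = 2.3388

2.3388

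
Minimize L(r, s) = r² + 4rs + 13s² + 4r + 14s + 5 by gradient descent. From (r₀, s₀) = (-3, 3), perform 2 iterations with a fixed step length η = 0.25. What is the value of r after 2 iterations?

13.25

∇L = (2r + 4s + 4, 4r + 26s + 14)
(r₁, s₁) = (-3, 3) − 0.25·(10, 80) = (-5.5, -17)
(r₂, s₂) = (-5.5, -17) − 0.25·(-75, -450) = (13.25, 95.5)
r = 13.25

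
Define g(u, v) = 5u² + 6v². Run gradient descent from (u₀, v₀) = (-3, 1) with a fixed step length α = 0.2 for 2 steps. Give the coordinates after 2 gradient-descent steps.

(-3, 1.96)

∇g = (10u, 12v)
(u₁, v₁) = (-3, 1) − 0.2·(-30, 12) = (3, -1.4)
(u₂, v₂) = (3, -1.4) − 0.2·(30, -16.8) = (-3, 1.96)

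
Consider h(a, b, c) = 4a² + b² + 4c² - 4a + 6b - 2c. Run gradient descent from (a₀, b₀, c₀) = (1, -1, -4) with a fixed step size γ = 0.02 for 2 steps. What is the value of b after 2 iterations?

-1.1568

∇h = (8a - 4, 2b + 6, 8c - 2)
Step 1: at (1, -1, -4), ∇h = (4, 4, -34) → (1, -1, -4) − 0.02·(4, 4, -34) = (0.92, -1.08, -3.32)
Step 2: at (0.92, -1.08, -3.32), ∇h = (3.36, 3.84, -28.56) → (0.92, -1.08, -3.32) − 0.02·(3.36, 3.84, -28.56) = (0.8528, -1.1568, -2.7488)
b = -1.1568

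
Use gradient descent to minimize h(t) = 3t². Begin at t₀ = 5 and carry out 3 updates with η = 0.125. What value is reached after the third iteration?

h′(t) = 6t
t₁ = 5 − 0.125·30 = 1.25
t₂ = 1.25 − 0.125·7.5 = 0.3125
t₃ = 0.3125 − 0.125·1.875 = 0.078125

0.078125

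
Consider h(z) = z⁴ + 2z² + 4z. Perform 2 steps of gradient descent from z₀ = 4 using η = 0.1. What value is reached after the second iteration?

h′(z) = 4z³ + 4z + 4
Step 1: h′(4) = 276; z₁ = 4 − 0.1·276 = -23.6
Step 2: h′(-23.6) = -52667.424; z₂ = -23.6 − 0.1·(-52667.424) = 5243.1424

5243.1424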